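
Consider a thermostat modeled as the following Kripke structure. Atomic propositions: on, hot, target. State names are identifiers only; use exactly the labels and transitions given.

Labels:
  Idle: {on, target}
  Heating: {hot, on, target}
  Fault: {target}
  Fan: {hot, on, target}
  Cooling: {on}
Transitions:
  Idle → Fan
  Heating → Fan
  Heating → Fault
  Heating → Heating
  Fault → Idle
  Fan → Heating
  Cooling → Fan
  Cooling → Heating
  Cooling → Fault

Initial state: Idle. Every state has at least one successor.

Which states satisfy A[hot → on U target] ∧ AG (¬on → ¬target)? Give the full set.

States satisfying hot → on: {Idle, Heating, Fault, Fan, Cooling}.
States satisfying target: {Idle, Heating, Fault, Fan}.
States satisfying A[hot → on U target]: {Idle, Heating, Fault, Fan, Cooling}.
States satisfying ¬on → ¬target: {Idle, Heating, Fan, Cooling}.
States satisfying AG (¬on → ¬target): ∅.
States satisfying A[hot → on U target] ∧ AG (¬on → ¬target): ∅.

none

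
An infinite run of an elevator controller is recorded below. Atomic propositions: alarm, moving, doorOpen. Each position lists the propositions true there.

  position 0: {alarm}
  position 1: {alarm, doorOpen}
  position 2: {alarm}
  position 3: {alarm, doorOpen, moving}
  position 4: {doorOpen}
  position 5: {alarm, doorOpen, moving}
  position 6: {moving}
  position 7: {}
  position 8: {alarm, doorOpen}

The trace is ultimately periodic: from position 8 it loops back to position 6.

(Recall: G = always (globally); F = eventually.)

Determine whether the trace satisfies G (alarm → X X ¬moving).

Violated

alarm → X X ¬moving must hold at every position from 0 onward. It fails at position 1, so G (alarm → X X ¬moving) is false.
Positions where alarm holds: 0, 1, 2, 3, 5, 8.
Check X X ¬moving at each: 0→ok, 1→fails, 2→ok, 3→fails, 5→ok, 8→ok.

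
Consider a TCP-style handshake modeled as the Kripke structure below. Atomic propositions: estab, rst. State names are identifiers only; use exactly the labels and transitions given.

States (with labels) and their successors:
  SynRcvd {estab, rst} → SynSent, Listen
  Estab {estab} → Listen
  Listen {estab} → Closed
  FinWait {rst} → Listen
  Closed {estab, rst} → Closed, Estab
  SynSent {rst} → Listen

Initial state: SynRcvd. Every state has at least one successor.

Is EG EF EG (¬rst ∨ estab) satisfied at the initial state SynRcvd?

Yes

States satisfying EF EG (¬rst ∨ estab): {SynRcvd, Estab, Listen, FinWait, Closed, SynSent}.
States satisfying EG EF EG (¬rst ∨ estab): {SynRcvd, Estab, Listen, FinWait, Closed, SynSent}.
SynRcvd ∈ Sat(EG EF EG (¬rst ∨ estab)).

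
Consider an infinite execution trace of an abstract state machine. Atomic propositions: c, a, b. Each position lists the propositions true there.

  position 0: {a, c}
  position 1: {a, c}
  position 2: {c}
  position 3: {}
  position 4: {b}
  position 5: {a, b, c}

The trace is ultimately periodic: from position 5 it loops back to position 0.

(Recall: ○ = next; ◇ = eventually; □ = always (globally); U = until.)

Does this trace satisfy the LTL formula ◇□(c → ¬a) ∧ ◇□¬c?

□(c → ¬a) is false at every position 0..5, so it never becomes true and ◇□(c → ¬a) fails.
□¬c is false at every position 0..5, so it never becomes true and ◇□¬c fails.
At position 0: ◇□(c → ¬a) is false; ◇□¬c is false; so ◇□(c → ¬a) ∧ ◇□¬c is false.

Violated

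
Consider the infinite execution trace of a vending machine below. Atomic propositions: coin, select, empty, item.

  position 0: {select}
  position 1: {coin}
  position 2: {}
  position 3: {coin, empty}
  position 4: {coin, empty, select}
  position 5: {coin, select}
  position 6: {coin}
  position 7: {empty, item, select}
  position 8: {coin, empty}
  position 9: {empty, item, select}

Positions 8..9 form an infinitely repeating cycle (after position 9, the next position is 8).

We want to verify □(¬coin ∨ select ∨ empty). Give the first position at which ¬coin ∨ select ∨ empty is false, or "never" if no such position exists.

Check ¬coin ∨ select ∨ empty at each position in order: 0 ✓.
At position 1 the labels are {coin}, so ¬coin ∨ select ∨ empty is false there. This is the first violation.

1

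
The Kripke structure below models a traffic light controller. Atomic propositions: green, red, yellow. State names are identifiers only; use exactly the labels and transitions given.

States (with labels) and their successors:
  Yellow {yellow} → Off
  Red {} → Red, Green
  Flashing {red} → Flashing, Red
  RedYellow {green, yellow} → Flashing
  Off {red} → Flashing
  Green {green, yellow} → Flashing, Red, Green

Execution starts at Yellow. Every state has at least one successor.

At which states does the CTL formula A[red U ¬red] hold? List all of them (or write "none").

States satisfying red: {Flashing, Off}.
States satisfying ¬red: {Yellow, Red, RedYellow, Green}.
States satisfying A[red U ¬red]: {Yellow, Red, RedYellow, Green}.

{Yellow, Red, RedYellow, Green}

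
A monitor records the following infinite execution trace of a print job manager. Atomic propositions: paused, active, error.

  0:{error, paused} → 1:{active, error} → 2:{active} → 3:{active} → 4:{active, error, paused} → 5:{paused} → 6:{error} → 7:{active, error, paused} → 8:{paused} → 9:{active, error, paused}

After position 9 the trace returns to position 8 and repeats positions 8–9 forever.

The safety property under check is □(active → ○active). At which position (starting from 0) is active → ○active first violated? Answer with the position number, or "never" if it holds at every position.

4

Check active → ○active at each position in order: 0 ✓, 1 ✓, 2 ✓, 3 ✓.
At position 4 the labels are {active, error, paused} and the next position 5 has {paused}, so active → ○active is false there. This is the first violation.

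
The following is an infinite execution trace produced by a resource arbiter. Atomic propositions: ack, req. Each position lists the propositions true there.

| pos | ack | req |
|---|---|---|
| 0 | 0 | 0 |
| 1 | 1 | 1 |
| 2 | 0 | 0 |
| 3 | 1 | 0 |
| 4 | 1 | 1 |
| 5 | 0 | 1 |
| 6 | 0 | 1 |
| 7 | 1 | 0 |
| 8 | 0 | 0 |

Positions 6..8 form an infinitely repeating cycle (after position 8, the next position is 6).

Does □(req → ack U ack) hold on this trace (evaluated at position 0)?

req → ack U ack must hold at every position from 0 onward. It fails at position 5, so □(req → ack U ack) is false.
Positions where req holds: 1, 4, 5, 6.
Check ack U ack at each: 1→ok, 4→ok, 5→fails, 6→fails.

Violated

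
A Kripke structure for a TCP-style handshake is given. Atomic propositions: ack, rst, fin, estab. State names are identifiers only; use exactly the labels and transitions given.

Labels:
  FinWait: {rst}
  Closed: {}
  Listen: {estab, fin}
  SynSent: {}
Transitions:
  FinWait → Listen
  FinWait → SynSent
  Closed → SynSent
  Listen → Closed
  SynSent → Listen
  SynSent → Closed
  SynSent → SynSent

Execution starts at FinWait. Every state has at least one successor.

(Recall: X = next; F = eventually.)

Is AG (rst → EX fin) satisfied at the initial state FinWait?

States satisfying rst → EX fin: {FinWait, Closed, Listen, SynSent}.
States satisfying AG (rst → EX fin): {FinWait, Closed, Listen, SynSent}.
Every state reachable from FinWait satisfies rst → EX fin.
FinWait ∈ Sat(AG (rst → EX fin)).

Yes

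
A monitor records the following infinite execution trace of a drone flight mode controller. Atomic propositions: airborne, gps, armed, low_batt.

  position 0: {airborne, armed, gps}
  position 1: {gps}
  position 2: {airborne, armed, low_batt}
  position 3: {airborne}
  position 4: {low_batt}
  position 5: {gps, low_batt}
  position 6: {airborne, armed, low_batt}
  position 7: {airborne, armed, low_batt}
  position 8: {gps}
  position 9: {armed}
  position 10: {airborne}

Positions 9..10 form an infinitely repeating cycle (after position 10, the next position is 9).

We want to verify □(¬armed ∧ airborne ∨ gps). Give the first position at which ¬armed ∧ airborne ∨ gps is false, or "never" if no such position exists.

Check ¬armed ∧ airborne ∨ gps at each position in order: 0 ✓, 1 ✓.
At position 2 the labels are {airborne, armed, low_batt}, so ¬armed ∧ airborne ∨ gps is false there. This is the first violation.

2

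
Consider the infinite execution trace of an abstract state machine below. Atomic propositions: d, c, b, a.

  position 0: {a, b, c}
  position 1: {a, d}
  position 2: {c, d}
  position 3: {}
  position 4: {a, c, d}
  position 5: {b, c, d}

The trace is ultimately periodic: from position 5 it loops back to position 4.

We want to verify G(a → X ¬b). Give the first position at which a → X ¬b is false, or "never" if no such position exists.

Check a → X ¬b at each position in order: 0 ✓, 1 ✓, 2 ✓, 3 ✓.
At position 4 the labels are {a, c, d} and the next position 5 has {b, c, d}, so a → X ¬b is false there. This is the first violation.

4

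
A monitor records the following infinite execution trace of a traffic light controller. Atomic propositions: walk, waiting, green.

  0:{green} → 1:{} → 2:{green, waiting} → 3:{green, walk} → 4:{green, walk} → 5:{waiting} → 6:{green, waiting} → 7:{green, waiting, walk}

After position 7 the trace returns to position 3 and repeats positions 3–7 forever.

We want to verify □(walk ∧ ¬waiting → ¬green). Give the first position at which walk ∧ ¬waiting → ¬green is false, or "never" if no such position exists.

Check walk ∧ ¬waiting → ¬green at each position in order: 0 ✓, 1 ✓, 2 ✓.
At position 3 the labels are {green, walk}, so walk ∧ ¬waiting → ¬green is false there. This is the first violation.

3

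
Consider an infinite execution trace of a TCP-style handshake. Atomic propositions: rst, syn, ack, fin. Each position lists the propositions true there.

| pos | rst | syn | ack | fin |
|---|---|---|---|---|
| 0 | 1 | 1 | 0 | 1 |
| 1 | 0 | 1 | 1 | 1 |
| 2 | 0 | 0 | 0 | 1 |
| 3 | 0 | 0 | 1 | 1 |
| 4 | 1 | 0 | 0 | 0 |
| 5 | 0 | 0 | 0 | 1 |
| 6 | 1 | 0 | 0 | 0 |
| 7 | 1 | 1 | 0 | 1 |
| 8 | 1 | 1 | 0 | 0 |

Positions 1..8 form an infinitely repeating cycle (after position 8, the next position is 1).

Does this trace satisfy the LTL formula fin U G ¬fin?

Walking from position 0: at position 4, G ¬fin has not yet held and fin fails, so fin U G ¬fin is false.

Does not hold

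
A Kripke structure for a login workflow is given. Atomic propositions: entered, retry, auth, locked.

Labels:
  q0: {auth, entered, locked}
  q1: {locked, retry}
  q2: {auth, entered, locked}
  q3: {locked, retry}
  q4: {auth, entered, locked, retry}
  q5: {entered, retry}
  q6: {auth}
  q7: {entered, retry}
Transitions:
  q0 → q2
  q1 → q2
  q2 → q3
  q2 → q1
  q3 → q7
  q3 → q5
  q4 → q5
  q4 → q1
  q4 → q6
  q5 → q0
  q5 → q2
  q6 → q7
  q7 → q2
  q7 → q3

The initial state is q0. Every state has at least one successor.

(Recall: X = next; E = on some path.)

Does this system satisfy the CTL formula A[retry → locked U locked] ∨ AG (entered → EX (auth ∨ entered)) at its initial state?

States satisfying retry → locked: {q0, q1, q2, q3, q4, q6}.
States satisfying locked: {q0, q1, q2, q3, q4}.
States satisfying A[retry → locked U locked]: {q0, q1, q2, q3, q4}.
States satisfying entered → EX (auth ∨ entered): {q0, q1, q3, q4, q5, q6, q7}.
States satisfying AG (entered → EX (auth ∨ entered)): ∅.
States satisfying A[retry → locked U locked] ∨ AG (entered → EX (auth ∨ entered)): {q0, q1, q2, q3, q4}.
q0 ∈ Sat(A[retry → locked U locked] ∨ AG (entered → EX (auth ∨ entered))).

Holds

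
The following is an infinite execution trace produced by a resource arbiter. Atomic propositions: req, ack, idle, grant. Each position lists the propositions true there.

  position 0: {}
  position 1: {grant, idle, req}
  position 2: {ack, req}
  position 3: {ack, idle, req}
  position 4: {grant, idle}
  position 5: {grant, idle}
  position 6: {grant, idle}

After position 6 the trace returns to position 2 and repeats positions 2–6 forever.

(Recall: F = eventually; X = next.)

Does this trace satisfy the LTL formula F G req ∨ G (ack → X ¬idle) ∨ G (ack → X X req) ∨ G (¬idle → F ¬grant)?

G req is false at every position 0..6, so it never becomes true and F G req fails.
At position 0: F G req is false; G (ack → X ¬idle) ∨ G (ack → X X req) ∨ G (¬idle → F ¬grant) is true; so F G req ∨ G (ack → X ¬idle) ∨ G (ack → X X req) ∨ G (¬idle → F ¬grant) is true.

Satisfied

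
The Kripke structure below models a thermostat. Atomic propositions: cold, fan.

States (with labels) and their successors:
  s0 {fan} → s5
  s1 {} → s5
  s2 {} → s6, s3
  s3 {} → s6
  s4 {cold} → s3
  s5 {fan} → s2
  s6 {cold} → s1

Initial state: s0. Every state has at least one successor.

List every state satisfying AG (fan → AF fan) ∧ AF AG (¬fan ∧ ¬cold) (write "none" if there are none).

none

States satisfying fan → AF fan: {s0, s1, s2, s3, s4, s5, s6}.
States satisfying AG (fan → AF fan): {s0, s1, s2, s3, s4, s5, s6}.
States satisfying AG (¬fan ∧ ¬cold): ∅.
States satisfying AF AG (¬fan ∧ ¬cold): ∅.
States satisfying AG (fan → AF fan) ∧ AF AG (¬fan ∧ ¬cold): ∅.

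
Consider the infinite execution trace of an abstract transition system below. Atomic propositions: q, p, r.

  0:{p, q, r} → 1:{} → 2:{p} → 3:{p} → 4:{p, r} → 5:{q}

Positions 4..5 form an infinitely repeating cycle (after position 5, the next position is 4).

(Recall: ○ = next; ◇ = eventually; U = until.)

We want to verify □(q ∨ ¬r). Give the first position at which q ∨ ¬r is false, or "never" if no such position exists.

4

Check q ∨ ¬r at each position in order: 0 ✓, 1 ✓, 2 ✓, 3 ✓.
At position 4 the labels are {p, r}, so q ∨ ¬r is false there. This is the first violation.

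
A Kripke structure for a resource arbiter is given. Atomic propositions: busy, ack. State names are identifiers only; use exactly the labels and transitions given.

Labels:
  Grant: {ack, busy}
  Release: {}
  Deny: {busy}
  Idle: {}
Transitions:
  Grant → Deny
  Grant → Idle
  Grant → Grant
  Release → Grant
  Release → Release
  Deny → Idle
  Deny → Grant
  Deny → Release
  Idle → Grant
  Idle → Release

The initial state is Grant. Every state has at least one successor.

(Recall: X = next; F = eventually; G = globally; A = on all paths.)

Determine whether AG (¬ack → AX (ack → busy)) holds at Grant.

Yes

States satisfying ¬ack → AX (ack → busy): {Grant, Release, Deny, Idle}.
States satisfying AG (¬ack → AX (ack → busy)): {Grant, Release, Deny, Idle}.
Every state reachable from Grant satisfies ¬ack → AX (ack → busy).
Grant ∈ Sat(AG (¬ack → AX (ack → busy))).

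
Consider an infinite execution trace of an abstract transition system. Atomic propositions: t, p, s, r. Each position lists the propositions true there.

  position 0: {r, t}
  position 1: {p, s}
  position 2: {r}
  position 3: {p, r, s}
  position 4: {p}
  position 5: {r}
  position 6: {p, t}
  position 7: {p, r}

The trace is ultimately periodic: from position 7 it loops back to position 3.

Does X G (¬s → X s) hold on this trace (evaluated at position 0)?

The position after 0 is 1; G (¬s → X s) is false there.

Does not hold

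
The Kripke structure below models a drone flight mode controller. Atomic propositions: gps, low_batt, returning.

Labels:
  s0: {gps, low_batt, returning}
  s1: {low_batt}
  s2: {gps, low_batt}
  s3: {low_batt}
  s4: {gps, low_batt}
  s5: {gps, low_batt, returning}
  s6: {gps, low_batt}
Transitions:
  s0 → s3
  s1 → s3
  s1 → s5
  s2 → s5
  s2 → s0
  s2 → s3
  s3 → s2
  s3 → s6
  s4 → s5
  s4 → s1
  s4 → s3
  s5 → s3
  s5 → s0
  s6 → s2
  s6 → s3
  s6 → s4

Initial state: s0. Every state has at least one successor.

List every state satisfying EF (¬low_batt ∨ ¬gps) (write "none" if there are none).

States satisfying ¬low_batt ∨ ¬gps: {s1, s3}.
States satisfying EF (¬low_batt ∨ ¬gps): {s0, s1, s2, s3, s4, s5, s6}.

{s0, s1, s2, s3, s4, s5, s6}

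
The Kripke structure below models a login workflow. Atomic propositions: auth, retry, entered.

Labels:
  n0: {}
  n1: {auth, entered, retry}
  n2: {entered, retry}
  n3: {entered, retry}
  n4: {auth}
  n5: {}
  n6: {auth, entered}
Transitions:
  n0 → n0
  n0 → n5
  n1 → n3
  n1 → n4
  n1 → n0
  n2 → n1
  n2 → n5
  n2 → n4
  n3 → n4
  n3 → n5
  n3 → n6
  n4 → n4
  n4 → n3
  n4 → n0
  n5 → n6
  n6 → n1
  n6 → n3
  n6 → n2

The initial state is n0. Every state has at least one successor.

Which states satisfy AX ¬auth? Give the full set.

{n0}

States satisfying ¬auth: {n0, n2, n3, n5}.
States satisfying AX ¬auth: {n0}.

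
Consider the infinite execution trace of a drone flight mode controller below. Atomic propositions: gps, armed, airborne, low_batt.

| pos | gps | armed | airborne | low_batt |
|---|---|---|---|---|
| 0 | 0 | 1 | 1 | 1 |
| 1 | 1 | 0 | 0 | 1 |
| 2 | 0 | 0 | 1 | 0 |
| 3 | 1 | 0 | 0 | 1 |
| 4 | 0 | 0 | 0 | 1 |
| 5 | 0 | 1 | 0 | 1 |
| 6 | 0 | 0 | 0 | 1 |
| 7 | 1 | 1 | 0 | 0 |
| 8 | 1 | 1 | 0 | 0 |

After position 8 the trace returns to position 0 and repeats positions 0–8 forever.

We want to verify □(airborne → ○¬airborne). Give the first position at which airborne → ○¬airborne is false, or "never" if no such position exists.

airborne → ○¬airborne holds at every position 0..8, and those are all the positions the trace ever visits, so the invariant □(airborne → ○¬airborne) is never violated.

never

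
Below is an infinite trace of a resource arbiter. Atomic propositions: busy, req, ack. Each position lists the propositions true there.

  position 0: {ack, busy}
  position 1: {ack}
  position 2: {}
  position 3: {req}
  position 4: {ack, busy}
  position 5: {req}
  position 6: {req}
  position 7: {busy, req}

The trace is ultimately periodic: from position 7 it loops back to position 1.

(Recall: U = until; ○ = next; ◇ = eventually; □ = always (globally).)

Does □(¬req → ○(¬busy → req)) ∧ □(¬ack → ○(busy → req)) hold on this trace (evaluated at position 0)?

¬req → ○(¬busy → req) must hold at every position from 0 onward. It fails at position 0, so □(¬req → ○(¬busy → req)) is false.
Positions where ¬req holds: 0, 1, 2, 4.
Check ○(¬busy → req) at each: 0→fails, 1→fails, 2→ok, 4→ok.
¬ack → ○(busy → req) must hold at every position from 0 onward. It fails at position 3, so □(¬ack → ○(busy → req)) is false.
Positions where ¬ack holds: 2, 3, 5, 6, 7.
Check ○(busy → req) at each: 2→ok, 3→fails, 5→ok, 6→ok, 7→ok.
At position 0: □(¬req → ○(¬busy → req)) is false; □(¬ack → ○(busy → req)) is false; so □(¬req → ○(¬busy → req)) ∧ □(¬ack → ○(busy → req)) is false.

Violated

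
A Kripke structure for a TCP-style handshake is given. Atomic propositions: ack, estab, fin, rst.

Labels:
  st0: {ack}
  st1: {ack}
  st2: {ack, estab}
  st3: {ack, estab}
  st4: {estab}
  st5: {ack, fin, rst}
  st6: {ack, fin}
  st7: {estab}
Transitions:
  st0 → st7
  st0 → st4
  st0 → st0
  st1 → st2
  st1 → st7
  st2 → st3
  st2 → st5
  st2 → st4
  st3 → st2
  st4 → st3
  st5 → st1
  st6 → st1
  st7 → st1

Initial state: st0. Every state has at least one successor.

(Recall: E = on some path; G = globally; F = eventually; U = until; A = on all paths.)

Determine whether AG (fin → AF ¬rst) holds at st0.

Satisfied

States satisfying fin → AF ¬rst: {st0, st1, st2, st3, st4, st5, st6, st7}.
States satisfying AG (fin → AF ¬rst): {st0, st1, st2, st3, st4, st5, st6, st7}.
Every state reachable from st0 satisfies fin → AF ¬rst.
st0 ∈ Sat(AG (fin → AF ¬rst)).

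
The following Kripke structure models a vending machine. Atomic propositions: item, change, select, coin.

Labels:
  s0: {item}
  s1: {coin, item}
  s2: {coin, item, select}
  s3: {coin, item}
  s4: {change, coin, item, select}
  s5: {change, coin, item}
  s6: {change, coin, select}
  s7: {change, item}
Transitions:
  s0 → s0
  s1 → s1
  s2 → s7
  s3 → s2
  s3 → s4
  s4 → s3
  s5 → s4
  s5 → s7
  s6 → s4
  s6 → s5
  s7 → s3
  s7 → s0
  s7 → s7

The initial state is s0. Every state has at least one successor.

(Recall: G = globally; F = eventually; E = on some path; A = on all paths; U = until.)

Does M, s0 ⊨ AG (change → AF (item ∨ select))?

Satisfied

States satisfying change → AF (item ∨ select): {s0, s1, s2, s3, s4, s5, s6, s7}.
States satisfying AG (change → AF (item ∨ select)): {s0, s1, s2, s3, s4, s5, s6, s7}.
Every state reachable from s0 satisfies change → AF (item ∨ select).
s0 ∈ Sat(AG (change → AF (item ∨ select))).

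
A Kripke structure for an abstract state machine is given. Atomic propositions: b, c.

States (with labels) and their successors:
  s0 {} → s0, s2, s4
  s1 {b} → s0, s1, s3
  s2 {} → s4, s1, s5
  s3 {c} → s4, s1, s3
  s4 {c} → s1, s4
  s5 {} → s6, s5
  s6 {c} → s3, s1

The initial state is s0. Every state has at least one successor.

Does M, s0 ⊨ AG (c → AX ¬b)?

States satisfying c → AX ¬b: {s0, s1, s2, s5}.
States satisfying AG (c → AX ¬b): ∅.
s3 is reachable from s0 and violates c → AX ¬b, so AG fails at s0.
s0 ∉ Sat(AG (c → AX ¬b)).

No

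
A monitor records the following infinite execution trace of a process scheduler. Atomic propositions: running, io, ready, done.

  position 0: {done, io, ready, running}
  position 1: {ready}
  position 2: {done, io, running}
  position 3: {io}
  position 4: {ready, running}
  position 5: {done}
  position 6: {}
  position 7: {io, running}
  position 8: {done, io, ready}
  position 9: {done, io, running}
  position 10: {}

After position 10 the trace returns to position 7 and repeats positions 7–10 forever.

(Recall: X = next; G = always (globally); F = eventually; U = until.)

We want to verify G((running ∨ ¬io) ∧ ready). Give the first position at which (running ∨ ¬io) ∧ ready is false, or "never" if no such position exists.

2

Check (running ∨ ¬io) ∧ ready at each position in order: 0 ✓, 1 ✓.
At position 2 the labels are {done, io, running}, so (running ∨ ¬io) ∧ ready is false there. This is the first violation.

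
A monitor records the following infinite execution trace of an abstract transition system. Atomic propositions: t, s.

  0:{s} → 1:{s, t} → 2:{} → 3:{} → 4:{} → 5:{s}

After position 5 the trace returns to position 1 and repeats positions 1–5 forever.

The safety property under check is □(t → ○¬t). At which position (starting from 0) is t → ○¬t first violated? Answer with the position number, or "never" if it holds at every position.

t → ○¬t holds at every position 0..5, and those are all the positions the trace ever visits, so the invariant □(t → ○¬t) is never violated.

never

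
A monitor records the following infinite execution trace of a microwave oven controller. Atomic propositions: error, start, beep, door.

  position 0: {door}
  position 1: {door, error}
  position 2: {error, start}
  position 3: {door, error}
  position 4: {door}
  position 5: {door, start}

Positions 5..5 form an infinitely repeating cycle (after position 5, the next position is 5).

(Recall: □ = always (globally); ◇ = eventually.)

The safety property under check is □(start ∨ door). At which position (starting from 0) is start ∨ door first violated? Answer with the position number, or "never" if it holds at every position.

never

start ∨ door holds at every position 0..5, and those are all the positions the trace ever visits, so the invariant □(start ∨ door) is never violated.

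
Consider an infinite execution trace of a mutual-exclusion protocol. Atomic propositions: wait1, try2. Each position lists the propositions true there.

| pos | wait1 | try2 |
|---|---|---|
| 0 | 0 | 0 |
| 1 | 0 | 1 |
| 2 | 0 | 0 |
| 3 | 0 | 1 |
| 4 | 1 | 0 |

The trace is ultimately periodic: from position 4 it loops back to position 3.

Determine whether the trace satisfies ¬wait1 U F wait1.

Yes

Walking from position 0: F wait1 first holds at position 0, and ¬wait1 holds at every earlier position along the way, so ¬wait1 U F wait1 holds.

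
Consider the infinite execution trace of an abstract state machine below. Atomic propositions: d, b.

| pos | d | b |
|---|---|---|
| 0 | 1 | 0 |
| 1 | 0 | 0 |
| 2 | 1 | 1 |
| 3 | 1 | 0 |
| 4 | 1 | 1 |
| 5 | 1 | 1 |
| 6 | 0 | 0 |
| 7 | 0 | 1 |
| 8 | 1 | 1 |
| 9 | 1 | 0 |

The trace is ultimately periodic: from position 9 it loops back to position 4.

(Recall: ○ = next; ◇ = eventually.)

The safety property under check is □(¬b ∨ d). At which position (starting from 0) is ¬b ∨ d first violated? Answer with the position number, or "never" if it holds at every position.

7

Check ¬b ∨ d at each position in order: 0 ✓, 1 ✓, 2 ✓, 3 ✓, 4 ✓, 5 ✓, 6 ✓.
At position 7 the labels are {b}, so ¬b ∨ d is false there. This is the first violation.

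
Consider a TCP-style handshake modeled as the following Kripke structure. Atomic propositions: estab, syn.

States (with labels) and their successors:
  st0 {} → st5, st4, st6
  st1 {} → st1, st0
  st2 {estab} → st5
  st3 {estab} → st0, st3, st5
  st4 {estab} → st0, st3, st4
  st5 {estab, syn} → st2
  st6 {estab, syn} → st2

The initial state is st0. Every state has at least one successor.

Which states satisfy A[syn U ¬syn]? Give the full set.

States satisfying syn: {st5, st6}.
States satisfying ¬syn: {st0, st1, st2, st3, st4}.
States satisfying A[syn U ¬syn]: {st0, st1, st2, st3, st4, st5, st6}.

{st0, st1, st2, st3, st4, st5, st6}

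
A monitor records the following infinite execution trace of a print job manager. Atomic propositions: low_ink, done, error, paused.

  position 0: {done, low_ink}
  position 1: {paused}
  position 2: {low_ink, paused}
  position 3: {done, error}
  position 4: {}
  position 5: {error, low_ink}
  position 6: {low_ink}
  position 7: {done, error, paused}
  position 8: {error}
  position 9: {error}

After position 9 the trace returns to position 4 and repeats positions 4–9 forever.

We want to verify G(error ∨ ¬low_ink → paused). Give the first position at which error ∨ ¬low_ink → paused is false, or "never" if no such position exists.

Check error ∨ ¬low_ink → paused at each position in order: 0 ✓, 1 ✓, 2 ✓.
At position 3 the labels are {done, error}, so error ∨ ¬low_ink → paused is false there. This is the first violation.

3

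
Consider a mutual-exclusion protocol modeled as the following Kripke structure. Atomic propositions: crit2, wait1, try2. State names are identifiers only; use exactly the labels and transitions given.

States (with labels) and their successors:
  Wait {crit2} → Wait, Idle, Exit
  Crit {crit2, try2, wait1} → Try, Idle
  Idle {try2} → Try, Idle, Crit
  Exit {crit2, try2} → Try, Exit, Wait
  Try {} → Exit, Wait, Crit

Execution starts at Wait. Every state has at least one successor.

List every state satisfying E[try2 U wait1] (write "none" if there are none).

{Crit, Idle}

States satisfying try2: {Crit, Idle, Exit}.
States satisfying wait1: {Crit}.
States satisfying E[try2 U wait1]: {Crit, Idle}.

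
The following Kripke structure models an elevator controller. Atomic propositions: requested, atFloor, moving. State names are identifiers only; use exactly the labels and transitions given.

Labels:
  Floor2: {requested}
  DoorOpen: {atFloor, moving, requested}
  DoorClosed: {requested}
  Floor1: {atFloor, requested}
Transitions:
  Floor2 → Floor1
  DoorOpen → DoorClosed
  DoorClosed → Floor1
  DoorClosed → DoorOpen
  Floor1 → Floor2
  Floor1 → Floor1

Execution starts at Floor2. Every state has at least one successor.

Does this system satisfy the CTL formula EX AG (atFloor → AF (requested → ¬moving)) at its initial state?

States satisfying AG (atFloor → AF (requested → ¬moving)): {Floor2, DoorOpen, DoorClosed, Floor1}.
States satisfying EX AG (atFloor → AF (requested → ¬moving)): {Floor2, DoorOpen, DoorClosed, Floor1}.
Floor2 ∈ Sat(EX AG (atFloor → AF (requested → ¬moving))).

Yes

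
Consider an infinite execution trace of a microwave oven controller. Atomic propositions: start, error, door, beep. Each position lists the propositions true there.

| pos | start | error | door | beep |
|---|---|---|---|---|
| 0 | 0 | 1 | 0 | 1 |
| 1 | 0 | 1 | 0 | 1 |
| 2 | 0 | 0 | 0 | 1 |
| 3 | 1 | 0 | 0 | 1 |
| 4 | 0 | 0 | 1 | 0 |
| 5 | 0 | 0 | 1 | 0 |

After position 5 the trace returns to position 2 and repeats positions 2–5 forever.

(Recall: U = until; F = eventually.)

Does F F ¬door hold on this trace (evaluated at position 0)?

Holds

F ¬door holds at position 0, which is reachable from 0, so F F ¬door holds.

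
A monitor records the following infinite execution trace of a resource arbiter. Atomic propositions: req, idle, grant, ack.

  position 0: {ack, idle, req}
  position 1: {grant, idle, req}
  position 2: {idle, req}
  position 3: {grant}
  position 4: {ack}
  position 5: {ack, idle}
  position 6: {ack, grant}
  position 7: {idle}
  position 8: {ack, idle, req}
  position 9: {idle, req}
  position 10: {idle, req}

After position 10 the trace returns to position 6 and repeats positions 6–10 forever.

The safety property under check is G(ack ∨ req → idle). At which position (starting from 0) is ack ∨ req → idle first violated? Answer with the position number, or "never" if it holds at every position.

Check ack ∨ req → idle at each position in order: 0 ✓, 1 ✓, 2 ✓, 3 ✓.
At position 4 the labels are {ack}, so ack ∨ req → idle is false there. This is the first violation.

4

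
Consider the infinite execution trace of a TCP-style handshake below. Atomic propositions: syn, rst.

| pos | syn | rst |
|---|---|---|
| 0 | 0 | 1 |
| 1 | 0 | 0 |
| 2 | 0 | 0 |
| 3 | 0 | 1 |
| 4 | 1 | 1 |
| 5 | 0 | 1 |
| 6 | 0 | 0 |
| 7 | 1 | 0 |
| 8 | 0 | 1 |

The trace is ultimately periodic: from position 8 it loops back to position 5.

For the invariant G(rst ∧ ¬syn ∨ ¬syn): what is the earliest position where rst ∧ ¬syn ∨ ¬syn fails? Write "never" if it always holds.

4

Check rst ∧ ¬syn ∨ ¬syn at each position in order: 0 ✓, 1 ✓, 2 ✓, 3 ✓.
At position 4 the labels are {rst, syn}, so rst ∧ ¬syn ∨ ¬syn is false there. This is the first violation.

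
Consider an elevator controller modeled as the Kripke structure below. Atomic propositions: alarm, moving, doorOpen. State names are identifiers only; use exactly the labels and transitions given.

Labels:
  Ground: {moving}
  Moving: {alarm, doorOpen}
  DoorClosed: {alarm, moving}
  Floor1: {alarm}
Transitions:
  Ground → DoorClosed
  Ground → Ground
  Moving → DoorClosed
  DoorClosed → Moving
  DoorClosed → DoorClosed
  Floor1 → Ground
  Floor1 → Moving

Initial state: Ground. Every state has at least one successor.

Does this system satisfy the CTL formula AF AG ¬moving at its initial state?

States satisfying AG ¬moving: ∅.
States satisfying AF AG ¬moving: ∅.
There is a path from Ground along which AG ¬moving never holds.
Ground ∉ Sat(AF AG ¬moving).

Violated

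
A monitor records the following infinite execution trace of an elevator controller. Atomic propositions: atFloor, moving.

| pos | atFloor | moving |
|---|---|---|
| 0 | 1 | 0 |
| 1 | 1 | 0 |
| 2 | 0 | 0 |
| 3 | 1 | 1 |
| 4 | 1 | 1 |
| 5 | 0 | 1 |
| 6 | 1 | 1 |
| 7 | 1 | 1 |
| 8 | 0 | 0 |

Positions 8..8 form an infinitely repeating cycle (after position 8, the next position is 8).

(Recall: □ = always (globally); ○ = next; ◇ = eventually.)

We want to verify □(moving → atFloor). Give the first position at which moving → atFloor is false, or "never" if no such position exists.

5

Check moving → atFloor at each position in order: 0 ✓, 1 ✓, 2 ✓, 3 ✓, 4 ✓.
At position 5 the labels are {moving}, so moving → atFloor is false there. This is the first violation.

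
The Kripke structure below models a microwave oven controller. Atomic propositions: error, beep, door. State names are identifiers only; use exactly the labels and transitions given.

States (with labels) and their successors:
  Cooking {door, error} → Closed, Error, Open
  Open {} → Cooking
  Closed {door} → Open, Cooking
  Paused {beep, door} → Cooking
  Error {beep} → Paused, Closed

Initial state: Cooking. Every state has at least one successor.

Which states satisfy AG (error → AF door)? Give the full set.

{Cooking, Open, Closed, Paused, Error}

States satisfying error → AF door: {Cooking, Open, Closed, Paused, Error}.
States satisfying AG (error → AF door): {Cooking, Open, Closed, Paused, Error}.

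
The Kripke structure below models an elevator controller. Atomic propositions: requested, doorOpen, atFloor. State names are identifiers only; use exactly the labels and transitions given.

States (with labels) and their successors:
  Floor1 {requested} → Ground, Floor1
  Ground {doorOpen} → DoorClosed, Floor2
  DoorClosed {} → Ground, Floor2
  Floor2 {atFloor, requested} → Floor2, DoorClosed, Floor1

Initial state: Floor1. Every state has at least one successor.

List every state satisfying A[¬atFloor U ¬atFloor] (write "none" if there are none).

{Floor1, Ground, DoorClosed}

States satisfying ¬atFloor: {Floor1, Ground, DoorClosed}.
States satisfying A[¬atFloor U ¬atFloor]: {Floor1, Ground, DoorClosed}.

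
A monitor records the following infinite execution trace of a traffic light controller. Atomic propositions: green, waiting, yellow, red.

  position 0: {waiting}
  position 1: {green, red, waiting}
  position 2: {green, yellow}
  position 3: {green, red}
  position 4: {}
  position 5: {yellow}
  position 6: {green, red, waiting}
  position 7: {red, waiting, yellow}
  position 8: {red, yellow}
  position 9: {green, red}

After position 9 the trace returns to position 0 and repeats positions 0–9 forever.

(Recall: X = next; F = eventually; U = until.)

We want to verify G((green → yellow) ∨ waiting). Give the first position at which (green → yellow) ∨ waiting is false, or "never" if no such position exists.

3

Check (green → yellow) ∨ waiting at each position in order: 0 ✓, 1 ✓, 2 ✓.
At position 3 the labels are {green, red}, so (green → yellow) ∨ waiting is false there. This is the first violation.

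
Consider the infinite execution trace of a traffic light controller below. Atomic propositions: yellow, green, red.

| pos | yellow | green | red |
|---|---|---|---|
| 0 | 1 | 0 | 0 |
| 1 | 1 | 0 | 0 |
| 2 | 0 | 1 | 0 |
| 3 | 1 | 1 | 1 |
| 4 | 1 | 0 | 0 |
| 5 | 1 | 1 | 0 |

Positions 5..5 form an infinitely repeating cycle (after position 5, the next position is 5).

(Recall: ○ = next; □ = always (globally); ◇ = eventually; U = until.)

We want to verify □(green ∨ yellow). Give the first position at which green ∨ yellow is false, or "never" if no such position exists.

never

green ∨ yellow holds at every position 0..5, and those are all the positions the trace ever visits, so the invariant □(green ∨ yellow) is never violated.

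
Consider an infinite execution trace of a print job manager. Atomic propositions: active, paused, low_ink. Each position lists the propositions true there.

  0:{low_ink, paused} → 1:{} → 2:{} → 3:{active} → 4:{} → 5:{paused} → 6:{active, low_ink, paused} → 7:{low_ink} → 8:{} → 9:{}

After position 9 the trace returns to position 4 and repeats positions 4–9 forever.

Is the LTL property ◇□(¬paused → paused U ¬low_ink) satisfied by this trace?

No

□(¬paused → paused U ¬low_ink) is false at every position 0..9, so it never becomes true and ◇□(¬paused → paused U ¬low_ink) fails.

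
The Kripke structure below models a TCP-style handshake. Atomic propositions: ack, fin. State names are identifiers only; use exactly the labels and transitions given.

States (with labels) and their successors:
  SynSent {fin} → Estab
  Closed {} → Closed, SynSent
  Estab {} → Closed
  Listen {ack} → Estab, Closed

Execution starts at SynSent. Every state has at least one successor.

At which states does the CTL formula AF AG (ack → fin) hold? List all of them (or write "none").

States satisfying AG (ack → fin): {SynSent, Closed, Estab}.
States satisfying AF AG (ack → fin): {SynSent, Closed, Estab, Listen}.

{SynSent, Closed, Estab, Listen}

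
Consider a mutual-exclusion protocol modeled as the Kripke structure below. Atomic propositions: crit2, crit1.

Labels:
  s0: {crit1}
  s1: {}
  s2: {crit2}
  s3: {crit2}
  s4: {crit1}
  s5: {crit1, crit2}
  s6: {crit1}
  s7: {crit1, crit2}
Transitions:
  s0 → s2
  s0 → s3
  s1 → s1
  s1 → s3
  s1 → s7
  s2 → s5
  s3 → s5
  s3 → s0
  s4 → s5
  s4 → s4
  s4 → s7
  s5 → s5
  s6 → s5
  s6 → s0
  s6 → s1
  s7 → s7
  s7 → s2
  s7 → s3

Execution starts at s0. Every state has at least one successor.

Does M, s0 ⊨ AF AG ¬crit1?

Does not hold

States satisfying AG ¬crit1: ∅.
States satisfying AF AG ¬crit1: ∅.
There is a path from s0 along which AG ¬crit1 never holds.
s0 ∉ Sat(AF AG ¬crit1).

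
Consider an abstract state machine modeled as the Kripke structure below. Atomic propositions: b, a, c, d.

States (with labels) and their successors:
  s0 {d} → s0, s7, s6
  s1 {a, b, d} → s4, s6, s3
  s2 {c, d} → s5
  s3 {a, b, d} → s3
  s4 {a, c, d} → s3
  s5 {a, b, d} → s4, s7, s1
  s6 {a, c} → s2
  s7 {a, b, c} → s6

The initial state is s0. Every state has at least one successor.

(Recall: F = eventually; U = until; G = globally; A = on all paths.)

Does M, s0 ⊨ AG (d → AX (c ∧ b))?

States satisfying d → AX (c ∧ b): {s6, s7}.
States satisfying AG (d → AX (c ∧ b)): ∅.
s0 is reachable from s0 and violates d → AX (c ∧ b), so AG fails at s0.
s0 ∉ Sat(AG (d → AX (c ∧ b))).

No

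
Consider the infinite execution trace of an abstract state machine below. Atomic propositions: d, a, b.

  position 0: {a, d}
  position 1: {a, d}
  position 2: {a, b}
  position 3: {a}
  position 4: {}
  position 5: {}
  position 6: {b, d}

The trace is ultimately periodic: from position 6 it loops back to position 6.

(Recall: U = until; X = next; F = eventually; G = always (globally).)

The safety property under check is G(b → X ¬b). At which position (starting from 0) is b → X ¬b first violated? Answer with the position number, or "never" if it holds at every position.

Check b → X ¬b at each position in order: 0 ✓, 1 ✓, 2 ✓, 3 ✓, 4 ✓, 5 ✓.
At position 6 the labels are {b, d} and the next position 6 has {b, d}, so b → X ¬b is false there. This is the first violation.

6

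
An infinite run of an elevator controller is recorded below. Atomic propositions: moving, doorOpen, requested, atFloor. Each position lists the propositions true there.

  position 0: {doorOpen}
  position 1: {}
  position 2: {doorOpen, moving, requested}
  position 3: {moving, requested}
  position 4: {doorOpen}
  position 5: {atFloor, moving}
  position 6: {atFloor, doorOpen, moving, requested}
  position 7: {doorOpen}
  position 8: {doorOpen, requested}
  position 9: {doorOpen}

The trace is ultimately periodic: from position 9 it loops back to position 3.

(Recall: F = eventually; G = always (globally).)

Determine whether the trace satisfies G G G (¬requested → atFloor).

G G (¬requested → atFloor) must hold at every position from 0 onward. It fails at position 0, so G G G (¬requested → atFloor) is false.

Violated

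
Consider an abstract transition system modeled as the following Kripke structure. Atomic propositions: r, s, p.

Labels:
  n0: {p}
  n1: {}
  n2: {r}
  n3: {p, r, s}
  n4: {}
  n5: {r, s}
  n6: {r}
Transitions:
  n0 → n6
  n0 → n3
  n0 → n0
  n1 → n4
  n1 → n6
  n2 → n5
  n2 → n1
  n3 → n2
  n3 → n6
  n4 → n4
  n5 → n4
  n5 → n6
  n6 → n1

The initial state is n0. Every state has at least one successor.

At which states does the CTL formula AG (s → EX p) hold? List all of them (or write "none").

{n1, n4, n6}

States satisfying s → EX p: {n0, n1, n2, n4, n6}.
States satisfying AG (s → EX p): {n1, n4, n6}.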